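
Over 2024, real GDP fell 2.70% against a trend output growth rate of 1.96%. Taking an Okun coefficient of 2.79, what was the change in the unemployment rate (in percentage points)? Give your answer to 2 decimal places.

1.67 percentage points

Growth-rate Okun's law: g_Y = g_Y* - β × Δu, so Δu = (g_Y* - g_Y)/β.
Δu = (1.96 + 2.7)/2.79 = 4.66/2.79 = 1.67 percentage points.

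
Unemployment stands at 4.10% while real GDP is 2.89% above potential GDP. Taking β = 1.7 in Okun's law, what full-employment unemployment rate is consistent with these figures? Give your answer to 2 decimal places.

From Okun's law, u - u* = -(output gap)/β = -(2.89)/1.7 = -1.7 points.
So u* = 4.1 + 1.7 = 5.80%.

5.80%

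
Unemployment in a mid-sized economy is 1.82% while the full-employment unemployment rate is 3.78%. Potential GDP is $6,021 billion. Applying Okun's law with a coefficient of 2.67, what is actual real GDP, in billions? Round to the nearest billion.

Unemployment gap = 1.82 - 3.78 = -1.96 points, so the output gap is -2.67 × (-1.96) = 5.2332%.
Actual GDP = 6021 × (1 + 5.2332/100) = 6021 × 1.052332 ≈ 6336 billion.

$6,336 billion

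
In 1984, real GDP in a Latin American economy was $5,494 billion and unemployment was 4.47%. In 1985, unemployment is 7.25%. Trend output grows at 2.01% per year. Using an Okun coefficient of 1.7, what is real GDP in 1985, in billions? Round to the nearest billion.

Δu = 7.25 - 4.47 = 2.78 points.
Okun's law (growth form): g_Y = g_Y* - β × Δu = 2.01 - 1.7 × (2.78) = 2.01 - 4.726 = -2.716%.
Real GDP in the next year = 5494 × (1 - 2.716/100) = 5494 × 0.97284 ≈ 5345 billion.

$5,345 billion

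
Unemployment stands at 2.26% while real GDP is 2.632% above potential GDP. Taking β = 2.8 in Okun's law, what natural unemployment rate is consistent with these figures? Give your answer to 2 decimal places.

3.20%

From Okun's law, u - u* = -(output gap)/β = -(2.632)/2.8 = -0.94 points.
So u* = 2.26 + 0.94 = 3.20%.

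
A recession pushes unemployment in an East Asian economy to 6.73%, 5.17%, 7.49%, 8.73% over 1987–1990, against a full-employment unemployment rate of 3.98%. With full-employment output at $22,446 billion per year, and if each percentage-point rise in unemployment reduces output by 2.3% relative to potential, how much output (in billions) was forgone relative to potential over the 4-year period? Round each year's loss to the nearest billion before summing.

$6,298 billion

Year 1987: gap = -2.3 × (6.73 - 3.98) = -6.325%, loss ≈ 22446 × 6.325/100 ≈ 1420.
Year 1988: gap = -2.3 × (5.17 - 3.98) = -2.737%, loss ≈ 22446 × 2.737/100 ≈ 614.
Year 1989: gap = -2.3 × (7.49 - 3.98) = -8.073%, loss ≈ 22446 × 8.073/100 ≈ 1812.
Year 1990: gap = -2.3 × (8.73 - 3.98) = -10.925%, loss ≈ 22446 × 10.925/100 ≈ 2452.
Total lost output = 1420 + 614 + 1812 + 2452 = 6298 billion.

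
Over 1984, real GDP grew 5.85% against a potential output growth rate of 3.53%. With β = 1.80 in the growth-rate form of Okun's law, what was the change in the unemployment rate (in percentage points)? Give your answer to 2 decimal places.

Growth-rate Okun's law: g_Y = g_Y* - β × Δu, so Δu = (g_Y* - g_Y)/β.
Δu = (3.53 - 5.85)/1.80 = -2.32/1.80 = -1.29 percentage points.

-1.29 percentage points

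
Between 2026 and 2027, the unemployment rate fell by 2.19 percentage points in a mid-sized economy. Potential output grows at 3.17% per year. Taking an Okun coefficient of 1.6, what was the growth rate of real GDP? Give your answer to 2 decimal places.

6.67%

Growth-rate Okun's law: g_Y = g_Y* - β × Δu.
g_Y = 3.17 - 1.6 × (-2.19) = 3.17 + 3.504 = 6.674%, i.e. 6.67% to 2 d.p.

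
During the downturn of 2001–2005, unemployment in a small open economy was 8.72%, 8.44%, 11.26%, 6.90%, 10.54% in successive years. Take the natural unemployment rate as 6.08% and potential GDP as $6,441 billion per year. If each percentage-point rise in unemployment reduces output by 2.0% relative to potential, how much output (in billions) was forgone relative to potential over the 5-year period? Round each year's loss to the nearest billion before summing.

Year 2001: gap = -2.0 × (8.72 - 6.08) = -5.28%, loss ≈ 6441 × 5.28/100 ≈ 340.
Year 2002: gap = -2.0 × (8.44 - 6.08) = -4.72%, loss ≈ 6441 × 4.72/100 ≈ 304.
Year 2003: gap = -2.0 × (11.26 - 6.08) = -10.36%, loss ≈ 6441 × 10.36/100 ≈ 667.
Year 2004: gap = -2.0 × (6.9 - 6.08) = -1.64%, loss ≈ 6441 × 1.64/100 ≈ 106.
Year 2005: gap = -2.0 × (10.54 - 6.08) = -8.92%, loss ≈ 6441 × 8.92/100 ≈ 575.
Total lost output = 340 + 304 + 667 + 106 + 575 = 1992 billion.

$1,992 billion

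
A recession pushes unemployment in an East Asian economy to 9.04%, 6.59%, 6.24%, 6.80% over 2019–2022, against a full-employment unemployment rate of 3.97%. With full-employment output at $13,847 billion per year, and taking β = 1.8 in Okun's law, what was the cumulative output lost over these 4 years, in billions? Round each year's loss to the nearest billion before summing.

$3,188 billion

Year 2019: gap = -1.8 × (9.04 - 3.97) = -9.126%, loss ≈ 13847 × 9.126/100 ≈ 1264.
Year 2020: gap = -1.8 × (6.59 - 3.97) = -4.716%, loss ≈ 13847 × 4.716/100 ≈ 653.
Year 2021: gap = -1.8 × (6.24 - 3.97) = -4.086%, loss ≈ 13847 × 4.086/100 ≈ 566.
Year 2022: gap = -1.8 × (6.8 - 3.97) = -5.094%, loss ≈ 13847 × 5.094/100 ≈ 705.
Total lost output = 1264 + 653 + 566 + 705 = 3188 billion.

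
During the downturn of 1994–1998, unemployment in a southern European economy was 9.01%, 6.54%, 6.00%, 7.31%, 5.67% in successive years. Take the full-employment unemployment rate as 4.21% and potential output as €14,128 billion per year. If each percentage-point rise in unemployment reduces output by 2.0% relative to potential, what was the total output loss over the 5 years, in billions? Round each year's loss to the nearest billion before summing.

Year 1994: gap = -2.0 × (9.01 - 4.21) = -9.6%, loss ≈ 14128 × 9.6/100 ≈ 1356.
Year 1995: gap = -2.0 × (6.54 - 4.21) = -4.66%, loss ≈ 14128 × 4.66/100 ≈ 658.
Year 1996: gap = -2.0 × (6 - 4.21) = -3.58%, loss ≈ 14128 × 3.58/100 ≈ 506.
Year 1997: gap = -2.0 × (7.31 - 4.21) = -6.2%, loss ≈ 14128 × 6.2/100 ≈ 876.
Year 1998: gap = -2.0 × (5.67 - 4.21) = -2.92%, loss ≈ 14128 × 2.92/100 ≈ 413.
Total lost output = 1356 + 658 + 506 + 876 + 413 = 3809 billion.

€3,809 billion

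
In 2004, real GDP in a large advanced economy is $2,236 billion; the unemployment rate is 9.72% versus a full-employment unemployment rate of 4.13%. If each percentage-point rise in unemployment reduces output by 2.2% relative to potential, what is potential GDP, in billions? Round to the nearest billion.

Unemployment gap = 9.72 - 4.13 = 5.59 points, so output gap = -2.2 × 5.59 = -12.298%.
Since Y = Y* × (1 + gap/100), Y* = 2236/0.87702 ≈ 2550 billion.

$2,550 billion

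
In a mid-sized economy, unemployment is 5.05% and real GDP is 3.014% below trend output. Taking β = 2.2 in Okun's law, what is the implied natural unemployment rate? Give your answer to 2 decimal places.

From Okun's law, u - u* = -(output gap)/β = -(-3.014)/2.2 = 1.37 points.
So u* = 5.05 - 1.37 = 3.68%.

3.68%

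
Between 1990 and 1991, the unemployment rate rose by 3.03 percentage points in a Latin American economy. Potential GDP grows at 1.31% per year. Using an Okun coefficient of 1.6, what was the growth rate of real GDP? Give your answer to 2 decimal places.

-3.54%

Growth-rate Okun's law: g_Y = g_Y* - β × Δu.
g_Y = 1.31 - 1.6 × (3.03) = 1.31 - 4.848 = -3.538%, i.e. -3.54% to 2 d.p.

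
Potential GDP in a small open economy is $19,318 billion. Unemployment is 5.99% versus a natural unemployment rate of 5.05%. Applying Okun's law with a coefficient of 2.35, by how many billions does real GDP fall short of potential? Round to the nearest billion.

Output gap = -2.35 × (5.99 - 5.05) = -2.35 × 0.94 = -2.209%.
Actual GDP ≈ 19318 × 0.97791 ≈ 18891 billion, so the shortfall is 19318 - 18891 = 427 billion.

$427 billion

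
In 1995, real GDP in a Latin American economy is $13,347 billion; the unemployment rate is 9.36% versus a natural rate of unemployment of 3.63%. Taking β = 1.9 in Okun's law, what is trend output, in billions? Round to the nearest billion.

Unemployment gap = 9.36 - 3.63 = 5.73 points, so output gap = -1.9 × 5.73 = -10.887%.
Since Y = Y* × (1 + gap/100), Y* = 13347/0.89113 ≈ 14978 billion.

$14,978 billion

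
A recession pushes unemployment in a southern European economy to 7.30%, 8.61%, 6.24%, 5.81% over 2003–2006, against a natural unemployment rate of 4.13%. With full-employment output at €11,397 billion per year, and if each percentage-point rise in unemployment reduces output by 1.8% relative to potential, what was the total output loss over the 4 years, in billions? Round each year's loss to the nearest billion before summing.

€2,347 billion

Year 2003: gap = -1.8 × (7.3 - 4.13) = -5.706%, loss ≈ 11397 × 5.706/100 ≈ 650.
Year 2004: gap = -1.8 × (8.61 - 4.13) = -8.064%, loss ≈ 11397 × 8.064/100 ≈ 919.
Year 2005: gap = -1.8 × (6.24 - 4.13) = -3.798%, loss ≈ 11397 × 3.798/100 ≈ 433.
Year 2006: gap = -1.8 × (5.81 - 4.13) = -3.024%, loss ≈ 11397 × 3.024/100 ≈ 345.
Total lost output = 650 + 919 + 433 + 345 = 2347 billion.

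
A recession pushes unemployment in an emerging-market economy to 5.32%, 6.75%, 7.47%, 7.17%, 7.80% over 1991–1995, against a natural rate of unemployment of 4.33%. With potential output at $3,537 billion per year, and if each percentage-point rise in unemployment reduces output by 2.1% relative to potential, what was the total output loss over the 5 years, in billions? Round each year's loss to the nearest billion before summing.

$956 billion

Year 1991: gap = -2.1 × (5.32 - 4.33) = -2.079%, loss ≈ 3537 × 2.079/100 ≈ 74.
Year 1992: gap = -2.1 × (6.75 - 4.33) = -5.082%, loss ≈ 3537 × 5.082/100 ≈ 180.
Year 1993: gap = -2.1 × (7.47 - 4.33) = -6.594%, loss ≈ 3537 × 6.594/100 ≈ 233.
Year 1994: gap = -2.1 × (7.17 - 4.33) = -5.964%, loss ≈ 3537 × 5.964/100 ≈ 211.
Year 1995: gap = -2.1 × (7.8 - 4.33) = -7.287%, loss ≈ 3537 × 7.287/100 ≈ 258.
Total lost output = 74 + 180 + 233 + 211 + 258 = 956 billion.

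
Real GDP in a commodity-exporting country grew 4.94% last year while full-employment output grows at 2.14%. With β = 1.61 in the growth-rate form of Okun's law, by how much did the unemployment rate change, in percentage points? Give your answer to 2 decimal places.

-1.74 percentage points

Growth-rate Okun's law: g_Y = g_Y* - β × Δu, so Δu = (g_Y* - g_Y)/β.
Δu = (2.14 - 4.94)/1.61 = -2.8/1.61 = -1.74 percentage points.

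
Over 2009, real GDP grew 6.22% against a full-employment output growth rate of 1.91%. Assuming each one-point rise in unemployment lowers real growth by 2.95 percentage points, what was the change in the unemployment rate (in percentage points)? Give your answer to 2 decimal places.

Growth-rate Okun's law: g_Y = g_Y* - β × Δu, so Δu = (g_Y* - g_Y)/β.
Δu = (1.91 - 6.22)/2.95 = -4.31/2.95 = -1.46 percentage points.

-1.46 percentage points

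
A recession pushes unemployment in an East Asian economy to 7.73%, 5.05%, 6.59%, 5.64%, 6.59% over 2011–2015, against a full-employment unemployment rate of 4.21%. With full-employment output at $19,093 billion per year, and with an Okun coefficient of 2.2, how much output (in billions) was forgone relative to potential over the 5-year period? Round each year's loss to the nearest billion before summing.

$4,433 billion

Year 2011: gap = -2.2 × (7.73 - 4.21) = -7.744%, loss ≈ 19093 × 7.744/100 ≈ 1479.
Year 2012: gap = -2.2 × (5.05 - 4.21) = -1.848%, loss ≈ 19093 × 1.848/100 ≈ 353.
Year 2013: gap = -2.2 × (6.59 - 4.21) = -5.236%, loss ≈ 19093 × 5.236/100 ≈ 1000.
Year 2014: gap = -2.2 × (5.64 - 4.21) = -3.146%, loss ≈ 19093 × 3.146/100 ≈ 601.
Year 2015: gap = -2.2 × (6.59 - 4.21) = -5.236%, loss ≈ 19093 × 5.236/100 ≈ 1000.
Total lost output = 1479 + 353 + 1000 + 601 + 1000 = 4433 billion.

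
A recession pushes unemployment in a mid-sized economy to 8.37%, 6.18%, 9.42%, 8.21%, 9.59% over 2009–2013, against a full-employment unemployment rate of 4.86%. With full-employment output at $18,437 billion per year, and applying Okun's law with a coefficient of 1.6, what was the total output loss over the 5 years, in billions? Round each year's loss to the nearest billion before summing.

Year 2009: gap = -1.6 × (8.37 - 4.86) = -5.616%, loss ≈ 18437 × 5.616/100 ≈ 1035.
Year 2010: gap = -1.6 × (6.18 - 4.86) = -2.112%, loss ≈ 18437 × 2.112/100 ≈ 389.
Year 2011: gap = -1.6 × (9.42 - 4.86) = -7.296%, loss ≈ 18437 × 7.296/100 ≈ 1345.
Year 2012: gap = -1.6 × (8.21 - 4.86) = -5.36%, loss ≈ 18437 × 5.36/100 ≈ 988.
Year 2013: gap = -1.6 × (9.59 - 4.86) = -7.568%, loss ≈ 18437 × 7.568/100 ≈ 1395.
Total lost output = 1035 + 389 + 1345 + 988 + 1395 = 5152 billion.

$5,152 billion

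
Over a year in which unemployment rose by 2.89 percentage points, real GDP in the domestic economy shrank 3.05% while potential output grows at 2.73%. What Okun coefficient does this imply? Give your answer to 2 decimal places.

Growth form: g_Y = g_Y* - β × Δu, so β = (g_Y* - g_Y)/Δu.
β = (2.73 + 3.05)/2.89 = 5.78/2.89 = 2.00.

β ≈ 2.00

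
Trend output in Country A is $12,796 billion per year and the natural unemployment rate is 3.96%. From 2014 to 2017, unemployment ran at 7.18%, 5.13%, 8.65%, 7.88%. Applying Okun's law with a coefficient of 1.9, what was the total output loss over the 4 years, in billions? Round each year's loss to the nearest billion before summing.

Year 2014: gap = -1.9 × (7.18 - 3.96) = -6.118%, loss ≈ 12796 × 6.118/100 ≈ 783.
Year 2015: gap = -1.9 × (5.13 - 3.96) = -2.223%, loss ≈ 12796 × 2.223/100 ≈ 284.
Year 2016: gap = -1.9 × (8.65 - 3.96) = -8.911%, loss ≈ 12796 × 8.911/100 ≈ 1140.
Year 2017: gap = -1.9 × (7.88 - 3.96) = -7.448%, loss ≈ 12796 × 7.448/100 ≈ 953.
Total lost output = 783 + 284 + 1140 + 953 = 3160 billion.

$3,160 billion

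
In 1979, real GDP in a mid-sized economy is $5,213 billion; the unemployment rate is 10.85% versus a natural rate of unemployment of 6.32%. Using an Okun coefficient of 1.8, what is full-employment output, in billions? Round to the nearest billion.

$5,676 billion

Unemployment gap = 10.85 - 6.32 = 4.53 points, so output gap = -1.8 × 4.53 = -8.154%.
Since Y = Y* × (1 + gap/100), Y* = 5213/0.91846 ≈ 5676 billion.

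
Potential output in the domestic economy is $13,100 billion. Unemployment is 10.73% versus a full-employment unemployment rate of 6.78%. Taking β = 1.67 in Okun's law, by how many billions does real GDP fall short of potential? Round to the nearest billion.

Output gap = -1.67 × (10.73 - 6.78) = -1.67 × 3.95 = -6.5965%.
Actual GDP ≈ 13100 × 0.934035 ≈ 12236 billion, so the shortfall is 13100 - 12236 = 864 billion.

$864 billion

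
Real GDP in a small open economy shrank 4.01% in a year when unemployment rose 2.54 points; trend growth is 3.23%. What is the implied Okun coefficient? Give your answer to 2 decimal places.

Growth form: g_Y = g_Y* - β × Δu, so β = (g_Y* - g_Y)/Δu.
β = (3.23 + 4.01)/2.54 = 7.24/2.54 = 2.85.

β ≈ 2.85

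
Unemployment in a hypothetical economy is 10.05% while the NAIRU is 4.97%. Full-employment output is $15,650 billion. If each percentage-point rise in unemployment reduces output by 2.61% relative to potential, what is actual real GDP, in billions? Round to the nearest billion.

Unemployment gap = 10.05 - 4.97 = 5.08 points, so the output gap is -2.61 × 5.08 = -13.2588%.
Actual GDP = 15650 × (1 - 13.2588/100) = 15650 × 0.867412 ≈ 13575 billion.

$13,575 billion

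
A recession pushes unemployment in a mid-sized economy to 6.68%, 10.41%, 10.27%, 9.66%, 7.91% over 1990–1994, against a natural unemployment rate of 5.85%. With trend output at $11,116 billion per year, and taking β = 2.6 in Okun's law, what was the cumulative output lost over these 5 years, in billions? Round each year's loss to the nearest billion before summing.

Year 1990: gap = -2.6 × (6.68 - 5.85) = -2.158%, loss ≈ 11116 × 2.158/100 ≈ 240.
Year 1991: gap = -2.6 × (10.41 - 5.85) = -11.856%, loss ≈ 11116 × 11.856/100 ≈ 1318.
Year 1992: gap = -2.6 × (10.27 - 5.85) = -11.492%, loss ≈ 11116 × 11.492/100 ≈ 1277.
Year 1993: gap = -2.6 × (9.66 - 5.85) = -9.906%, loss ≈ 11116 × 9.906/100 ≈ 1101.
Year 1994: gap = -2.6 × (7.91 - 5.85) = -5.356%, loss ≈ 11116 × 5.356/100 ≈ 595.
Total lost output = 240 + 1318 + 1277 + 1101 + 595 = 4531 billion.

$4,531 billion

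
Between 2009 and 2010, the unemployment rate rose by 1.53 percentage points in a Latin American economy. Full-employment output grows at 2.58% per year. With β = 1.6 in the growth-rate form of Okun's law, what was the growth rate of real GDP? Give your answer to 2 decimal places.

0.13%

Growth-rate Okun's law: g_Y = g_Y* - β × Δu.
g_Y = 2.58 - 1.6 × (1.53) = 2.58 - 2.448 = 0.132%, i.e. 0.13% to 2 d.p.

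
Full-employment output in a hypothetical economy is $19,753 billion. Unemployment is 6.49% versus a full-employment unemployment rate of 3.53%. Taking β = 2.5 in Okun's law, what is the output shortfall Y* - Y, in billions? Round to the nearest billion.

Output gap = -2.5 × (6.49 - 3.53) = -2.5 × 2.96 = -7.4%.
Actual GDP ≈ 19753 × 0.926 ≈ 18291 billion, so the shortfall is 19753 - 18291 = 1462 billion.

$1,462 billion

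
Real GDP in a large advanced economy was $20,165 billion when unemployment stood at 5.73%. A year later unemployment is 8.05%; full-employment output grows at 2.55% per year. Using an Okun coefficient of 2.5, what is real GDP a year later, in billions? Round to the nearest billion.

$19,510 billion

Δu = 8.05 - 5.73 = 2.32 points.
Okun's law (growth form): g_Y = g_Y* - β × Δu = 2.55 - 2.5 × (2.32) = 2.55 - 5.8 = -3.25%.
Real GDP in the next year = 20165 × (1 - 3.25/100) = 20165 × 0.9675 ≈ 19510 billion.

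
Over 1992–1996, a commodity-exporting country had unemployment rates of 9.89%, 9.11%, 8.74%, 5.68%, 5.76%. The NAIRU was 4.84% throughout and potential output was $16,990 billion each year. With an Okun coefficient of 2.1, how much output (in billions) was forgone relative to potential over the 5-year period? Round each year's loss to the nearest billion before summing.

Year 1992: gap = -2.1 × (9.89 - 4.84) = -10.605%, loss ≈ 16990 × 10.605/100 ≈ 1802.
Year 1993: gap = -2.1 × (9.11 - 4.84) = -8.967%, loss ≈ 16990 × 8.967/100 ≈ 1523.
Year 1994: gap = -2.1 × (8.74 - 4.84) = -8.19%, loss ≈ 16990 × 8.19/100 ≈ 1391.
Year 1995: gap = -2.1 × (5.68 - 4.84) = -1.764%, loss ≈ 16990 × 1.764/100 ≈ 300.
Year 1996: gap = -2.1 × (5.76 - 4.84) = -1.932%, loss ≈ 16990 × 1.932/100 ≈ 328.
Total lost output = 1802 + 1523 + 1391 + 300 + 328 = 5344 billion.

$5,344 billion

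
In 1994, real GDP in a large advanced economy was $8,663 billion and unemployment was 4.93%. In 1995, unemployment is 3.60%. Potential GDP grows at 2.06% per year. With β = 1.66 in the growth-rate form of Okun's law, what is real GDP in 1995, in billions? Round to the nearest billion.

$9,033 billion

Δu = 3.6 - 4.93 = -1.33 points.
Okun's law (growth form): g_Y = g_Y* - β × Δu = 2.06 - 1.66 × (-1.33) = 2.06 + 2.2078 = 4.2678%.
Real GDP in the next year = 8663 × (1 + 4.2678/100) = 8663 × 1.042678 ≈ 9033 billion.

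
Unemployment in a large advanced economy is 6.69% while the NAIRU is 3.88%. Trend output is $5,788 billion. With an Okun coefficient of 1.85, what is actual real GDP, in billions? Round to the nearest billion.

$5,487 billion

Unemployment gap = 6.69 - 3.88 = 2.81 points, so the output gap is -1.85 × 2.81 = -5.1985%.
Actual GDP = 5788 × (1 - 5.1985/100) = 5788 × 0.948015 ≈ 5487 billion.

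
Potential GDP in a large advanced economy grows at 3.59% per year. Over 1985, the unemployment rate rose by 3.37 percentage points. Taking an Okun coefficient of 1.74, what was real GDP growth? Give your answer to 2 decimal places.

-2.27%

Growth-rate Okun's law: g_Y = g_Y* - β × Δu.
g_Y = 3.59 - 1.74 × (3.37) = 3.59 - 5.8638 = -2.2738%, i.e. -2.27% to 2 d.p.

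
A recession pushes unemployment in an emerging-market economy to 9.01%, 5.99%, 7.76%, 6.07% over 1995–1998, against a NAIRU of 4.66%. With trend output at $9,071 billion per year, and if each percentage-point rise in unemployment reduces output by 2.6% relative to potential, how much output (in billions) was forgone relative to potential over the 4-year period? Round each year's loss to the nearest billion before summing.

Year 1995: gap = -2.6 × (9.01 - 4.66) = -11.31%, loss ≈ 9071 × 11.31/100 ≈ 1026.
Year 1996: gap = -2.6 × (5.99 - 4.66) = -3.458%, loss ≈ 9071 × 3.458/100 ≈ 314.
Year 1997: gap = -2.6 × (7.76 - 4.66) = -8.06%, loss ≈ 9071 × 8.06/100 ≈ 731.
Year 1998: gap = -2.6 × (6.07 - 4.66) = -3.666%, loss ≈ 9071 × 3.666/100 ≈ 333.
Total lost output = 1026 + 314 + 731 + 333 = 2404 billion.

$2,404 billion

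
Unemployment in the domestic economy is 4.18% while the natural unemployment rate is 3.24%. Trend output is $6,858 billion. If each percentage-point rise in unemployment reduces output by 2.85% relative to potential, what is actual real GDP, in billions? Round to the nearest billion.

Unemployment gap = 4.18 - 3.24 = 0.94 points, so the output gap is -2.85 × 0.94 = -2.679%.
Actual GDP = 6858 × (1 - 2.679/100) = 6858 × 0.97321 ≈ 6674 billion.

$6,674 billion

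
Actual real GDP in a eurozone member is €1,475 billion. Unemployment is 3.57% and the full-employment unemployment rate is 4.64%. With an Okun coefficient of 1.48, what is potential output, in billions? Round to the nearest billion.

Unemployment gap = 3.57 - 4.64 = -1.07 points, so output gap = -1.48 × (-1.07) = 1.5836%.
Since Y = Y* × (1 + gap/100), Y* = 1475/1.015836 ≈ 1452 billion.

€1,452 billion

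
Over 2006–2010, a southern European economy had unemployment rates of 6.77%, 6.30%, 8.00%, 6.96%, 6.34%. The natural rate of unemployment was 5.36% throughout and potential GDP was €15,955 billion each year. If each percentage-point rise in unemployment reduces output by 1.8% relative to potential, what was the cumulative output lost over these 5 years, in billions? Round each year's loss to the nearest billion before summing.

€2,174 billion

Year 2006: gap = -1.8 × (6.77 - 5.36) = -2.538%, loss ≈ 15955 × 2.538/100 ≈ 405.
Year 2007: gap = -1.8 × (6.3 - 5.36) = -1.692%, loss ≈ 15955 × 1.692/100 ≈ 270.
Year 2008: gap = -1.8 × (8 - 5.36) = -4.752%, loss ≈ 15955 × 4.752/100 ≈ 758.
Year 2009: gap = -1.8 × (6.96 - 5.36) = -2.88%, loss ≈ 15955 × 2.88/100 ≈ 460.
Year 2010: gap = -1.8 × (6.34 - 5.36) = -1.764%, loss ≈ 15955 × 1.764/100 ≈ 281.
Total lost output = 405 + 270 + 758 + 460 + 281 = 2174 billion.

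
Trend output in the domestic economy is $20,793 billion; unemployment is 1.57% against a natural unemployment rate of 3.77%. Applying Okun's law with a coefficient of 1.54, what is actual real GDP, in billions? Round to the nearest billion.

Unemployment gap = 1.57 - 3.77 = -2.2 points, so the output gap is -1.54 × (-2.2) = 3.388%.
Actual GDP = 20793 × (1 + 3.388/100) = 20793 × 1.03388 ≈ 21497 billion.

$21,497 billion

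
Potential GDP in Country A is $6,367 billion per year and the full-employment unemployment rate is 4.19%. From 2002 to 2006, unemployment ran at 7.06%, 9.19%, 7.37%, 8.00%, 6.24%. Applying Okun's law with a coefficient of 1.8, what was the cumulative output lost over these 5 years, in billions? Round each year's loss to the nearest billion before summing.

$1,938 billion

Year 2002: gap = -1.8 × (7.06 - 4.19) = -5.166%, loss ≈ 6367 × 5.166/100 ≈ 329.
Year 2003: gap = -1.8 × (9.19 - 4.19) = -9%, loss ≈ 6367 × 9/100 ≈ 573.
Year 2004: gap = -1.8 × (7.37 - 4.19) = -5.724%, loss ≈ 6367 × 5.724/100 ≈ 364.
Year 2005: gap = -1.8 × (8 - 4.19) = -6.858%, loss ≈ 6367 × 6.858/100 ≈ 437.
Year 2006: gap = -1.8 × (6.24 - 4.19) = -3.69%, loss ≈ 6367 × 3.69/100 ≈ 235.
Total lost output = 329 + 573 + 364 + 437 + 235 = 1938 billion.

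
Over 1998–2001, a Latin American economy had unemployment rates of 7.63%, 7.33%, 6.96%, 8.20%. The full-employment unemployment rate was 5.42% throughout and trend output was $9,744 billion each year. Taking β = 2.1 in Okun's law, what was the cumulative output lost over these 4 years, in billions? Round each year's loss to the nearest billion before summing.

$1,727 billion

Year 1998: gap = -2.1 × (7.63 - 5.42) = -4.641%, loss ≈ 9744 × 4.641/100 ≈ 452.
Year 1999: gap = -2.1 × (7.33 - 5.42) = -4.011%, loss ≈ 9744 × 4.011/100 ≈ 391.
Year 2000: gap = -2.1 × (6.96 - 5.42) = -3.234%, loss ≈ 9744 × 3.234/100 ≈ 315.
Year 2001: gap = -2.1 × (8.2 - 5.42) = -5.838%, loss ≈ 9744 × 5.838/100 ≈ 569.
Total lost output = 452 + 391 + 315 + 569 = 1727 billion.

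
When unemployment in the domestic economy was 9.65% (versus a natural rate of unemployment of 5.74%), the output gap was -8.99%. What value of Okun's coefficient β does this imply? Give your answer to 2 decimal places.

β ≈ 2.30

Okun's law: output gap = -β × (u - u*).
-8.99 = -β × (9.65 - 5.74) = -β × 3.91, so β = 8.99/3.91 = 2.30.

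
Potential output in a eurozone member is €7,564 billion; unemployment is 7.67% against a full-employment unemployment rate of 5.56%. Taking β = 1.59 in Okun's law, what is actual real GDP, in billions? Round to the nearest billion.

Unemployment gap = 7.67 - 5.56 = 2.11 points, so the output gap is -1.59 × 2.11 = -3.3549%.
Actual GDP = 7564 × (1 - 3.3549/100) = 7564 × 0.966451 ≈ 7310 billion.

€7,310 billion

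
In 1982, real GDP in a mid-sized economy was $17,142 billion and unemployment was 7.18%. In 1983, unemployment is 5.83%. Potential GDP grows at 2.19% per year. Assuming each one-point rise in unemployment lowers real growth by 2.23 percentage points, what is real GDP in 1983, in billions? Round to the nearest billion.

Δu = 5.83 - 7.18 = -1.35 points.
Okun's law (growth form): g_Y = g_Y* - β × Δu = 2.19 - 2.23 × (-1.35) = 2.19 + 3.0105 = 5.2005%.
Real GDP in the next year = 17142 × (1 + 5.2005/100) = 17142 × 1.052005 ≈ 18033 billion.

$18,033 billion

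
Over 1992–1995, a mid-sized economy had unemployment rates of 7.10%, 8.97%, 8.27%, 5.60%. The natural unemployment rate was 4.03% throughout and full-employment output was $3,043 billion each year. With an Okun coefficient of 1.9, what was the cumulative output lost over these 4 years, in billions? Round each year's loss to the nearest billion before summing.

Year 1992: gap = -1.9 × (7.1 - 4.03) = -5.833%, loss ≈ 3043 × 5.833/100 ≈ 177.
Year 1993: gap = -1.9 × (8.97 - 4.03) = -9.386%, loss ≈ 3043 × 9.386/100 ≈ 286.
Year 1994: gap = -1.9 × (8.27 - 4.03) = -8.056%, loss ≈ 3043 × 8.056/100 ≈ 245.
Year 1995: gap = -1.9 × (5.6 - 4.03) = -2.983%, loss ≈ 3043 × 2.983/100 ≈ 91.
Total lost output = 177 + 286 + 245 + 91 = 799 billion.

$799 billion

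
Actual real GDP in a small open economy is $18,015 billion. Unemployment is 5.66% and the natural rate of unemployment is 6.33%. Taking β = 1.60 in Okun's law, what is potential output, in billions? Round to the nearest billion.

$17,824 billion

Unemployment gap = 5.66 - 6.33 = -0.67 points, so output gap = -1.6 × (-0.67) = 1.072%.
Since Y = Y* × (1 + gap/100), Y* = 18015/1.01072 ≈ 17824 billion.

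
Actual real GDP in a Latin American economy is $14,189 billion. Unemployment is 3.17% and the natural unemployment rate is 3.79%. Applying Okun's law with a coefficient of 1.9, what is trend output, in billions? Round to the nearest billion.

Unemployment gap = 3.17 - 3.79 = -0.62 points, so output gap = -1.9 × (-0.62) = 1.178%.
Since Y = Y* × (1 + gap/100), Y* = 14189/1.01178 ≈ 14024 billion.

$14,024 billion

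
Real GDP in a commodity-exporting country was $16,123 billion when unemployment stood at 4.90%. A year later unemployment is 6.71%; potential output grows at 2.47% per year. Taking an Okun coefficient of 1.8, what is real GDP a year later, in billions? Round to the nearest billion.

$15,996 billion

Δu = 6.71 - 4.9 = 1.81 points.
Okun's law (growth form): g_Y = g_Y* - β × Δu = 2.47 - 1.8 × (1.81) = 2.47 - 3.258 = -0.788%.
Real GDP in the next year = 16123 × (1 - 0.788/100) = 16123 × 0.99212 ≈ 15996 billion.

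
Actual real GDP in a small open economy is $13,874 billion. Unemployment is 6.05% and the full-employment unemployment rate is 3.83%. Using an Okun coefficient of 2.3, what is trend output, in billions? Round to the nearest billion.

$14,621 billion

Unemployment gap = 6.05 - 3.83 = 2.22 points, so output gap = -2.3 × 2.22 = -5.106%.
Since Y = Y* × (1 + gap/100), Y* = 13874/0.94894 ≈ 14621 billion.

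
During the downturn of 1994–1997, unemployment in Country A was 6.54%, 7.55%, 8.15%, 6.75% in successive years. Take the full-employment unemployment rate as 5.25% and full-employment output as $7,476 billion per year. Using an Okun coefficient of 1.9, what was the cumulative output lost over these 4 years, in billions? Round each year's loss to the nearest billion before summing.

Year 1994: gap = -1.9 × (6.54 - 5.25) = -2.451%, loss ≈ 7476 × 2.451/100 ≈ 183.
Year 1995: gap = -1.9 × (7.55 - 5.25) = -4.37%, loss ≈ 7476 × 4.37/100 ≈ 327.
Year 1996: gap = -1.9 × (8.15 - 5.25) = -5.51%, loss ≈ 7476 × 5.51/100 ≈ 412.
Year 1997: gap = -1.9 × (6.75 - 5.25) = -2.85%, loss ≈ 7476 × 2.85/100 ≈ 213.
Total lost output = 183 + 327 + 412 + 213 = 1135 billion.

$1,135 billion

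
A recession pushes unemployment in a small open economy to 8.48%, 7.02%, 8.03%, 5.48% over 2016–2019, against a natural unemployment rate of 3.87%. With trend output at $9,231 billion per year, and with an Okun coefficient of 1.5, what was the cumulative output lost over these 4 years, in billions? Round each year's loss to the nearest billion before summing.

$1,873 billion

Year 2016: gap = -1.5 × (8.48 - 3.87) = -6.915%, loss ≈ 9231 × 6.915/100 ≈ 638.
Year 2017: gap = -1.5 × (7.02 - 3.87) = -4.725%, loss ≈ 9231 × 4.725/100 ≈ 436.
Year 2018: gap = -1.5 × (8.03 - 3.87) = -6.24%, loss ≈ 9231 × 6.24/100 ≈ 576.
Year 2019: gap = -1.5 × (5.48 - 3.87) = -2.415%, loss ≈ 9231 × 2.415/100 ≈ 223.
Total lost output = 638 + 436 + 576 + 223 = 1873 billion.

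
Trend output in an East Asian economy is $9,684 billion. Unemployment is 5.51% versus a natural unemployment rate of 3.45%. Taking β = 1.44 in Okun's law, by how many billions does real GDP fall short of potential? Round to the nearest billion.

Output gap = -1.44 × (5.51 - 3.45) = -1.44 × 2.06 = -2.9664%.
Actual GDP ≈ 9684 × 0.970336 ≈ 9397 billion, so the shortfall is 9684 - 9397 = 287 billion.

$287 billion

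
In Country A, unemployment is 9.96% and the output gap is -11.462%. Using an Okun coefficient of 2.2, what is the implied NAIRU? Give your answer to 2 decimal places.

4.75%

From Okun's law, u - u* = -(output gap)/β = -(-11.462)/2.2 = 5.21 points.
So u* = 9.96 - 5.21 = 4.75%.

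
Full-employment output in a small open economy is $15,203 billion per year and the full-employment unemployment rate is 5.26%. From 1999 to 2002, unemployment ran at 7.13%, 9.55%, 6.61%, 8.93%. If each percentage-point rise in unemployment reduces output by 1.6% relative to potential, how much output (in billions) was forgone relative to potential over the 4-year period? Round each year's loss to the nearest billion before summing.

$2,720 billion

Year 1999: gap = -1.6 × (7.13 - 5.26) = -2.992%, loss ≈ 15203 × 2.992/100 ≈ 455.
Year 2000: gap = -1.6 × (9.55 - 5.26) = -6.864%, loss ≈ 15203 × 6.864/100 ≈ 1044.
Year 2001: gap = -1.6 × (6.61 - 5.26) = -2.16%, loss ≈ 15203 × 2.16/100 ≈ 328.
Year 2002: gap = -1.6 × (8.93 - 5.26) = -5.872%, loss ≈ 15203 × 5.872/100 ≈ 893.
Total lost output = 455 + 1044 + 328 + 893 = 2720 billion.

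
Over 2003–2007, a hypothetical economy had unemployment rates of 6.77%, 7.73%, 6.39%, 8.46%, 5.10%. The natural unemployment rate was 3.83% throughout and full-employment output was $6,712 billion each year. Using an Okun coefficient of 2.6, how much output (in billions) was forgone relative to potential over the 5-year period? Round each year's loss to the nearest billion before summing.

Year 2003: gap = -2.6 × (6.77 - 3.83) = -7.644%, loss ≈ 6712 × 7.644/100 ≈ 513.
Year 2004: gap = -2.6 × (7.73 - 3.83) = -10.14%, loss ≈ 6712 × 10.14/100 ≈ 681.
Year 2005: gap = -2.6 × (6.39 - 3.83) = -6.656%, loss ≈ 6712 × 6.656/100 ≈ 447.
Year 2006: gap = -2.6 × (8.46 - 3.83) = -12.038%, loss ≈ 6712 × 12.038/100 ≈ 808.
Year 2007: gap = -2.6 × (5.1 - 3.83) = -3.302%, loss ≈ 6712 × 3.302/100 ≈ 222.
Total lost output = 513 + 681 + 447 + 808 + 222 = 2671 billion.

$2,671 billion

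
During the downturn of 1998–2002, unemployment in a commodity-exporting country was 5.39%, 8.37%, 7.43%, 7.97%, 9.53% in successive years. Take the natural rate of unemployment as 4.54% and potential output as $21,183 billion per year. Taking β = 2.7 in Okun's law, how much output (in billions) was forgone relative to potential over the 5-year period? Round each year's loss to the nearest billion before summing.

$9,146 billion

Year 1998: gap = -2.7 × (5.39 - 4.54) = -2.295%, loss ≈ 21183 × 2.295/100 ≈ 486.
Year 1999: gap = -2.7 × (8.37 - 4.54) = -10.341%, loss ≈ 21183 × 10.341/100 ≈ 2191.
Year 2000: gap = -2.7 × (7.43 - 4.54) = -7.803%, loss ≈ 21183 × 7.803/100 ≈ 1653.
Year 2001: gap = -2.7 × (7.97 - 4.54) = -9.261%, loss ≈ 21183 × 9.261/100 ≈ 1962.
Year 2002: gap = -2.7 × (9.53 - 4.54) = -13.473%, loss ≈ 21183 × 13.473/100 ≈ 2854.
Total lost output = 486 + 2191 + 1653 + 1962 + 2854 = 9146 billion.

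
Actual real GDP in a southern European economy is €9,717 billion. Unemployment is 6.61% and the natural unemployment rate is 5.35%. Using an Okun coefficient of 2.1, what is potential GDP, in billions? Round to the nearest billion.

€9,981 billion

Unemployment gap = 6.61 - 5.35 = 1.26 points, so output gap = -2.1 × 1.26 = -2.646%.
Since Y = Y* × (1 + gap/100), Y* = 9717/0.97354 ≈ 9981 billion.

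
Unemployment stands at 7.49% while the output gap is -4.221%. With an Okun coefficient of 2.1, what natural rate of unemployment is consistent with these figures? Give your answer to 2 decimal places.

5.48%

From Okun's law, u - u* = -(output gap)/β = -(-4.221)/2.1 = 2.01 points.
So u* = 7.49 - 2.01 = 5.48%.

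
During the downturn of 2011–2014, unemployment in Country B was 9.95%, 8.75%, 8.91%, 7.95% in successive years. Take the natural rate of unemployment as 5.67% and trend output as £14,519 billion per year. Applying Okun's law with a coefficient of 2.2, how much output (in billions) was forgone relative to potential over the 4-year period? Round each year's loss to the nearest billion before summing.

Year 2011: gap = -2.2 × (9.95 - 5.67) = -9.416%, loss ≈ 14519 × 9.416/100 ≈ 1367.
Year 2012: gap = -2.2 × (8.75 - 5.67) = -6.776%, loss ≈ 14519 × 6.776/100 ≈ 984.
Year 2013: gap = -2.2 × (8.91 - 5.67) = -7.128%, loss ≈ 14519 × 7.128/100 ≈ 1035.
Year 2014: gap = -2.2 × (7.95 - 5.67) = -5.016%, loss ≈ 14519 × 5.016/100 ≈ 728.
Total lost output = 1367 + 984 + 1035 + 728 = 4114 billion.

£4,114 billion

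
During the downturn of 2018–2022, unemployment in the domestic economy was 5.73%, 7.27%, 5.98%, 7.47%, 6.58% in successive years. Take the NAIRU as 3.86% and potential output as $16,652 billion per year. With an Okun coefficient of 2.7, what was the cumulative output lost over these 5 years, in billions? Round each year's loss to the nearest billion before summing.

Year 2018: gap = -2.7 × (5.73 - 3.86) = -5.049%, loss ≈ 16652 × 5.049/100 ≈ 841.
Year 2019: gap = -2.7 × (7.27 - 3.86) = -9.207%, loss ≈ 16652 × 9.207/100 ≈ 1533.
Year 2020: gap = -2.7 × (5.98 - 3.86) = -5.724%, loss ≈ 16652 × 5.724/100 ≈ 953.
Year 2021: gap = -2.7 × (7.47 - 3.86) = -9.747%, loss ≈ 16652 × 9.747/100 ≈ 1623.
Year 2022: gap = -2.7 × (6.58 - 3.86) = -7.344%, loss ≈ 16652 × 7.344/100 ≈ 1223.
Total lost output = 841 + 1533 + 953 + 1623 + 1223 = 6173 billion.

$6,173 billion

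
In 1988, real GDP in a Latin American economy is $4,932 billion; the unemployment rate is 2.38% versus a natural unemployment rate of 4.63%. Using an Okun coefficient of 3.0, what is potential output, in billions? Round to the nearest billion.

$4,620 billion

Unemployment gap = 2.38 - 4.63 = -2.25 points, so output gap = -3 × (-2.25) = 6.75%.
Since Y = Y* × (1 + gap/100), Y* = 4932/1.0675 ≈ 4620 billion.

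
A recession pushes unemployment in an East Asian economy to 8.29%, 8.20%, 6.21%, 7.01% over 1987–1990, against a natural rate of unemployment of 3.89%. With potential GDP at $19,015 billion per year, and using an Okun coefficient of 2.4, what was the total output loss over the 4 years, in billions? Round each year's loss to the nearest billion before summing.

Year 1987: gap = -2.4 × (8.29 - 3.89) = -10.56%, loss ≈ 19015 × 10.56/100 ≈ 2008.
Year 1988: gap = -2.4 × (8.2 - 3.89) = -10.344%, loss ≈ 19015 × 10.344/100 ≈ 1967.
Year 1989: gap = -2.4 × (6.21 - 3.89) = -5.568%, loss ≈ 19015 × 5.568/100 ≈ 1059.
Year 1990: gap = -2.4 × (7.01 - 3.89) = -7.488%, loss ≈ 19015 × 7.488/100 ≈ 1424.
Total lost output = 2008 + 1967 + 1059 + 1424 = 6458 billion.

$6,458 billion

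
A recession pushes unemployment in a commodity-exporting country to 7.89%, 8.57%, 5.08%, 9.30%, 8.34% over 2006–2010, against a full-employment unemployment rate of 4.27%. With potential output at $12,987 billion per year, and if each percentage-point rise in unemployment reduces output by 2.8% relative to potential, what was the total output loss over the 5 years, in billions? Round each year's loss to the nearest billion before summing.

Year 2006: gap = -2.8 × (7.89 - 4.27) = -10.136%, loss ≈ 12987 × 10.136/100 ≈ 1316.
Year 2007: gap = -2.8 × (8.57 - 4.27) = -12.04%, loss ≈ 12987 × 12.04/100 ≈ 1564.
Year 2008: gap = -2.8 × (5.08 - 4.27) = -2.268%, loss ≈ 12987 × 2.268/100 ≈ 295.
Year 2009: gap = -2.8 × (9.3 - 4.27) = -14.084%, loss ≈ 12987 × 14.084/100 ≈ 1829.
Year 2010: gap = -2.8 × (8.34 - 4.27) = -11.396%, loss ≈ 12987 × 11.396/100 ≈ 1480.
Total lost output = 1316 + 1564 + 295 + 1829 + 1480 = 6484 billion.

$6,484 billion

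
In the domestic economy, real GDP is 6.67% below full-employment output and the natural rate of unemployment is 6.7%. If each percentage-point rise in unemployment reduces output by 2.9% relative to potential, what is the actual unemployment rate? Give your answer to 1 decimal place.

From Okun's law, u - u* = -(output gap)/β = -(-6.67)/2.9 = 2.3 points.
So u = 6.7 + 2.3 = 9.0%.

9.0%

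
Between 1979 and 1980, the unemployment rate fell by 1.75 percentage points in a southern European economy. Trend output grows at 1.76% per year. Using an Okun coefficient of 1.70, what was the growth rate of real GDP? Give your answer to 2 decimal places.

Growth-rate Okun's law: g_Y = g_Y* - β × Δu.
g_Y = 1.76 - 1.70 × (-1.75) = 1.76 + 2.975 = 4.735%, i.e. 4.74% to 2 d.p.

4.74%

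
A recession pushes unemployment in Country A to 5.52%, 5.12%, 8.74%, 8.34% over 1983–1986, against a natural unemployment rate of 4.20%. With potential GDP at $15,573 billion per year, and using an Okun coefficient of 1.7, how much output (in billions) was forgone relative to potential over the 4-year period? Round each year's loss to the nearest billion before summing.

Year 1983: gap = -1.7 × (5.52 - 4.2) = -2.244%, loss ≈ 15573 × 2.244/100 ≈ 349.
Year 1984: gap = -1.7 × (5.12 - 4.2) = -1.564%, loss ≈ 15573 × 1.564/100 ≈ 244.
Year 1985: gap = -1.7 × (8.74 - 4.2) = -7.718%, loss ≈ 15573 × 7.718/100 ≈ 1202.
Year 1986: gap = -1.7 × (8.34 - 4.2) = -7.038%, loss ≈ 15573 × 7.038/100 ≈ 1096.
Total lost output = 349 + 244 + 1202 + 1096 = 2891 billion.

$2,891 billion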